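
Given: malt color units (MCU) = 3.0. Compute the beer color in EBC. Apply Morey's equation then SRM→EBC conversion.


SRM = 1.4922·MCU^0.6859;  EBC = SRM·1.97
SRM = 1.4922·3.0^0.6859 = 3.1702
EBC = 3.1702·1.97

6.2453 EBC


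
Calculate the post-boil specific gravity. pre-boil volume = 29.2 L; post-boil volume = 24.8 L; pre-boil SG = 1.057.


SG_post = 1 + (SG_pre − 1)·V_pre/V_post
pts_pre = (1.057 − 1)·1000 = 57.0000
pts_post = 57.0000·29.2/24.8 = 67.1129
SG_post = 1 + 67.1129/1000

1.0671


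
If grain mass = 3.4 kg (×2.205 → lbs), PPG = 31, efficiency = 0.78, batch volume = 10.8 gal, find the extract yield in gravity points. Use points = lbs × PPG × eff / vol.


lbs = 3.4 × 2.205 = 7.4970
points = 7.4970 × 31 × 0.78 / 10.8

16.7849 points


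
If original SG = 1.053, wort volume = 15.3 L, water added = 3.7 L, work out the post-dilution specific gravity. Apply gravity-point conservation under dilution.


SG_new = 1 + (SG_old − 1)·V_old/(V_old + V_water)
pts = (1.053 − 1)·1000·15.3/(15.3 + 3.7) = 42.6789
SG_new = 1 + 42.6789/1000

1.0427


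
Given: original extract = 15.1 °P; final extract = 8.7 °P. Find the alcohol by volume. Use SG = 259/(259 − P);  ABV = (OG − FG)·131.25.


OG = 259/(259 − 15.1) = 1.0619
FG = 259/(259 − 8.7) = 1.0348
ABV = (1.0619 − 1.0348)·131.25

3.5637 % ABV


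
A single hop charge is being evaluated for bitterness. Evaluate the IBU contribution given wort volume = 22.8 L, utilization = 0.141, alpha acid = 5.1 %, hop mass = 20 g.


IBU = (α/100)·mass·U·1000 / V
IBU = (5.1/100)·20·0.141·1000 / 22.8

6.3079 IBU


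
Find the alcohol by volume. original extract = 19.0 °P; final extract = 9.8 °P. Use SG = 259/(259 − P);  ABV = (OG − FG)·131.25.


OG = 259/(259 − 19.0) = 1.0792
FG = 259/(259 − 9.8) = 1.0393
ABV = (1.0792 − 1.0393)·131.25

5.2291 % ABV


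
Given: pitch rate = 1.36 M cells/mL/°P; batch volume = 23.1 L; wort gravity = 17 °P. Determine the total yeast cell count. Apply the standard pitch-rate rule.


cells (billions) = rate · V_L · °P
cells = 1.36 · 23.1 · 17

534.0720 billion cells


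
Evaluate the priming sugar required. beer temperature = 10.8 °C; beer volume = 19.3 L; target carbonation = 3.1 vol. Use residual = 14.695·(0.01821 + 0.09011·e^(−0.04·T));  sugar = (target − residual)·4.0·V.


residual = 14.695·(0.01821 + 0.09011·e^(−0.04·10.8)) = 1.1273
sugar = (3.1 − 1.1273)·4.0·19.3

152.2957 g


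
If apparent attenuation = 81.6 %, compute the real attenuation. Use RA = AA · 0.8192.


RA = 81.6 · 0.8192

66.8467 %


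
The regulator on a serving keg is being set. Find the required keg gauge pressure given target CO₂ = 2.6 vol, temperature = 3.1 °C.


psi = vols/(0.01821 + 0.09011·e^(−0.04·T)) − 14.695
psi = 2.6/(0.01821 + 0.09011·e^(−0.04·3.1)) − 14.695

11.8868 psi


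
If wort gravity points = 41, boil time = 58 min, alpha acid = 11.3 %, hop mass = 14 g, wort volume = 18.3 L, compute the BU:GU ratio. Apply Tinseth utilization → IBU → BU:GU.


U = 1.65·0.000125^(GP/1000)·(1−e^(−0.04t))/4.15;  IBU = (α/100)·m·U·1000/V;  BU:GU = IBU/GP
U = 1.65·0.000125^(41/1000)·(1−e^(−0.04·58))/4.15 = 0.2480
IBU = (11.3/100)·14·0.2480·1000/18.3 = 21.4407
BU:GU = 21.4407/41

0.5229


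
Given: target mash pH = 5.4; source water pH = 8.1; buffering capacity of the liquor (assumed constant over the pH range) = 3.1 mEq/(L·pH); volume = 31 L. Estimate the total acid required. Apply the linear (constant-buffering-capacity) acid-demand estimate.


acid = buffering capacity · (pH_source − pH_target) · V
acid = 3.1 · (8.1 − 5.4) · 31

259.4700 mEq


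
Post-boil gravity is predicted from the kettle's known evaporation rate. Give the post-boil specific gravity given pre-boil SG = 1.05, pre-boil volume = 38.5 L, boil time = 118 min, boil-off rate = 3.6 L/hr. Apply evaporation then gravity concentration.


V_post = V_pre − rate·(t/60);  SG_post = 1 + (SG_pre−1)·V_pre/V_post
V_post = 38.5 − 3.6·(118/60) = 31.4200
SG_post = 1 + (1.05 − 1)·38.5/31.4200

1.0613


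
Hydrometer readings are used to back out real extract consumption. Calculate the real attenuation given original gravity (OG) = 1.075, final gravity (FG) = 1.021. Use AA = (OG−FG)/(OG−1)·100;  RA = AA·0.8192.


AA = (1.075 − 1.021)/(1.075 − 1)·100 = 72.0000
RA = 72.0000·0.8192

58.9824 %


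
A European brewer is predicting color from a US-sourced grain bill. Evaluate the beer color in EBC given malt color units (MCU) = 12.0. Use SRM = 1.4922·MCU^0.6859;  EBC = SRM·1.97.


SRM = 1.4922·12.0^0.6859 = 8.2042
EBC = 8.2042·1.97

16.1623 EBC


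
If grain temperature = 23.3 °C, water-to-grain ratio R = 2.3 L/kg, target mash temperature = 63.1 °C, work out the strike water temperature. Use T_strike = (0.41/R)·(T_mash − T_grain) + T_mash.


T_strike = (0.41/2.3)·(63.1 − 23.3) + 63.1

70.1948 °C


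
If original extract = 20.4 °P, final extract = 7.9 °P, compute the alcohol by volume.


SG = 259/(259 − P);  ABV = (OG − FG)·131.25
OG = 259/(259 − 20.4) = 1.0855
FG = 259/(259 − 7.9) = 1.0315
ABV = (1.0855 − 1.0315)·131.25

7.0924 % ABV


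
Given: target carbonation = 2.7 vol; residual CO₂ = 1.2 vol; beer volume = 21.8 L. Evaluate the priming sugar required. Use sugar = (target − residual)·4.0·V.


sugar = (2.7 − 1.2)·4.0·21.8

130.8000 g


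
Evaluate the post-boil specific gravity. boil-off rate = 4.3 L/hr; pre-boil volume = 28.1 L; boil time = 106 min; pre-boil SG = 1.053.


V_post = V_pre − rate·(t/60);  SG_post = 1 + (SG_pre−1)·V_pre/V_post
V_post = 28.1 − 4.3·(106/60) = 20.5033
SG_post = 1 + (1.053 − 1)·28.1/20.5033

1.0726


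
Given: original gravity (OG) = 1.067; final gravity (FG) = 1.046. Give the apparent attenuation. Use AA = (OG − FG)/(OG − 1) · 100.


AA = (1.067 − 1.046)/(1.067 − 1) · 100

31.3433 %


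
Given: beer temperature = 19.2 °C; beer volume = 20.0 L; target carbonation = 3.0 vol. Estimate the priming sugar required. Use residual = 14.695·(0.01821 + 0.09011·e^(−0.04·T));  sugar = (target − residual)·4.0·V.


residual = 14.695·(0.01821 + 0.09011·e^(−0.04·19.2)) = 0.8819
sugar = (3.0 − 0.8819)·4.0·20.0

169.4456 g


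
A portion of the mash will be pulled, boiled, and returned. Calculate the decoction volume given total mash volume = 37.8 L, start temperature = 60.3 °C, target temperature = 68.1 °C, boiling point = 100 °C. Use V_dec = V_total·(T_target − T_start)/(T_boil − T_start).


V_dec = 37.8·(68.1 − 60.3)/(100 − 60.3)

7.4267 L


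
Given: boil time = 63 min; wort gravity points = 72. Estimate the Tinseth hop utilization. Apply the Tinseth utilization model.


U = 1.65·0.000125^(GP/1000) · (1 − e^(−0.04·t))/4.15
bigness = 1.65·0.000125^(72/1000) = 0.8639
boil_factor = (1 − e^(−0.04·63))/4.15 = 0.2216
U = 0.8639 · 0.2216

0.1914


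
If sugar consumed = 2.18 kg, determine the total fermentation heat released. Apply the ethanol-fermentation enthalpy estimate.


Q = m_sugar · 590 kJ/kg
Q = 2.18 · 590

1286.2000 kJ


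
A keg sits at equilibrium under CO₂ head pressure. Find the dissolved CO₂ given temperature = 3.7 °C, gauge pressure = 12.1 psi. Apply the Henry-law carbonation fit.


vols = (P + 14.695)·(0.01821 + 0.09011·e^(−0.04·T))
vols = (12.1 + 14.695)·(0.01821 + 0.09011·e^(−0.04·3.7))

2.5703 volumes


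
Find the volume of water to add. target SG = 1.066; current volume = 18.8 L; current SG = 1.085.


V_water = V·((SG_curr − 1)/(SG_target − 1) − 1)
V_water = 18.8·((1.085 − 1)/(1.066 − 1) − 1)

5.4121 L


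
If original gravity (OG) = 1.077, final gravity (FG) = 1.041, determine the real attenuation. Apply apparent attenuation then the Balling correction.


AA = (OG−FG)/(OG−1)·100;  RA = AA·0.8192
AA = (1.077 − 1.041)/(1.077 − 1)·100 = 46.7532
RA = 46.7532·0.8192

38.3003 %


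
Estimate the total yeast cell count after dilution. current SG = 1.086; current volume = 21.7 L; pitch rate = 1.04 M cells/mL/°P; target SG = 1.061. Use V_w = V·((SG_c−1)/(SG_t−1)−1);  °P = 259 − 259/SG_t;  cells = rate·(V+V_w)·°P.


V_w = 21.7·((1.086−1)/(1.061−1)−1) = 8.8934
V_final = 21.7 + 8.8934 = 30.5934
°P = 259 − 259/1.061 = 14.8907
cells = 1.04·30.5934·14.8907

473.7791 billion cells


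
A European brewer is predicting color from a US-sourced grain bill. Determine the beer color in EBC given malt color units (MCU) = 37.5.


SRM = 1.4922·MCU^0.6859;  EBC = SRM·1.97
SRM = 1.4922·37.5^0.6859 = 17.9248
EBC = 17.9248·1.97

35.3119 EBC


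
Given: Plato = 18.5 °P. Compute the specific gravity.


SG = 259/(259 − P)
SG = 259/(259 − 18.5)

1.0769


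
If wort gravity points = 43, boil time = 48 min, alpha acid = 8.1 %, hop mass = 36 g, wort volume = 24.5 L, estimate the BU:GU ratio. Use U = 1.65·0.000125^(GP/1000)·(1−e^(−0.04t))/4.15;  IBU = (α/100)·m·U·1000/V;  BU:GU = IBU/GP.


U = 1.65·0.000125^(43/1000)·(1−e^(−0.04·48))/4.15 = 0.2305
IBU = (8.1/100)·36·0.2305·1000/24.5 = 27.4393
BU:GU = 27.4393/43

0.6381


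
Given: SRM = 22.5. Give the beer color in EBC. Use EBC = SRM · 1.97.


EBC = 22.5 · 1.97

44.3250 EBC


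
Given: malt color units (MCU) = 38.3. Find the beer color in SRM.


SRM = 1.4922 · MCU^0.6859
SRM = 1.4922 · 38.3^0.6859

18.1862 SRM


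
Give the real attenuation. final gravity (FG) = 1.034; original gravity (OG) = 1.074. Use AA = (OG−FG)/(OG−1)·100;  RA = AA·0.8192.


AA = (1.074 − 1.034)/(1.074 − 1)·100 = 54.0541
RA = 54.0541·0.8192

44.2811 %


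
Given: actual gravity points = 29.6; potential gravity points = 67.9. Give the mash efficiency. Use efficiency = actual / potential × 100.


efficiency = 29.6 / 67.9 × 100

43.5935 %


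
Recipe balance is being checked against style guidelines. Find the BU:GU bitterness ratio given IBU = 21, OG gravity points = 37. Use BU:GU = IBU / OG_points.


BU:GU = 21 / 37

0.5676


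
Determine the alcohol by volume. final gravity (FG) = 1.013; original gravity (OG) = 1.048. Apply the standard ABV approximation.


ABV = (OG − FG) · 131.25
ABV = (1.048 − 1.013) · 131.25

4.5938 % ABV


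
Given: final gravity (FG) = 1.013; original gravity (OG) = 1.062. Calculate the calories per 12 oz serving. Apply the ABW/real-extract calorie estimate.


ABW = (OG−FG)·131.25·0.79/FG;  °P = 259 − 259/SG (for OG→OE and FG→AE);  RE = 0.1808·OE + 0.8192·AE;  Cal = (6.9·ABW + 4·(RE−0.1))·FG·3.55
ABW = (1.062 − 1.013)·131.25·0.79/1.013 = 5.0155
OE = 259 − 259/1.062 = 15.1205 °P
AE = 259 − 259/1.013 = 3.3238 °P
RE = 0.1808·15.1205 + 0.8192·3.3238 = 5.4566 °P
Cal = (6.9·5.0155 + 4·(5.4566−0.1))·1.013·3.55

201.5046 kcal


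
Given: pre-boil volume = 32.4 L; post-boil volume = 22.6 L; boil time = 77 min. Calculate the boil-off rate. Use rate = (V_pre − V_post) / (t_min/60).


rate = (32.4 − 22.6) / (77/60)

7.6364 L/hr


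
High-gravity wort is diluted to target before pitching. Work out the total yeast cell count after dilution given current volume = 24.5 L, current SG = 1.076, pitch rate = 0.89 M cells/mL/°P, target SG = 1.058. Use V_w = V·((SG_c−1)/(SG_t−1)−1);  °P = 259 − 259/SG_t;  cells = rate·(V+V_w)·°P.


V_w = 24.5·((1.076−1)/(1.058−1)−1) = 7.6034
V_final = 24.5 + 7.6034 = 32.1034
°P = 259 − 259/1.058 = 14.1985
cells = 0.89·32.1034·14.1985

405.6802 billion cells


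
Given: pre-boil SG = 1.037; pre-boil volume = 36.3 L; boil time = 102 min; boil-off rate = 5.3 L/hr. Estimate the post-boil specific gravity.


V_post = V_pre − rate·(t/60);  SG_post = 1 + (SG_pre−1)·V_pre/V_post
V_post = 36.3 − 5.3·(102/60) = 27.2900
SG_post = 1 + (1.037 − 1)·36.3/27.2900

1.0492


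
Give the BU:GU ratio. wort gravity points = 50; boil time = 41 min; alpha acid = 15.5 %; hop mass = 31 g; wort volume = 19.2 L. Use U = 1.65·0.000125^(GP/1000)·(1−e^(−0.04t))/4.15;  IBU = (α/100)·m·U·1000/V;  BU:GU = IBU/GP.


U = 1.65·0.000125^(50/1000)·(1−e^(−0.04·41))/4.15 = 0.2045
IBU = (15.5/100)·31·0.2045·1000/19.2 = 51.1705
BU:GU = 51.1705/50

1.0234


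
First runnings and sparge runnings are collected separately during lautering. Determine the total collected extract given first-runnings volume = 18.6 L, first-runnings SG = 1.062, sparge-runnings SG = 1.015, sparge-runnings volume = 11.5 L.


total = Σ (SG_i − 1)·1000·V_i
first = (1.062 − 1)·1000·18.6 = 1153.2000
sparge = (1.015 − 1)·1000·11.5 = 172.5000
total = 1153.2000 + 172.5000

1325.7000 gravity·L


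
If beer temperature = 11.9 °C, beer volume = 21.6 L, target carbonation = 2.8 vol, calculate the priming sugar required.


residual = 14.695·(0.01821 + 0.09011·e^(−0.04·T));  sugar = (target − residual)·4.0·V
residual = 14.695·(0.01821 + 0.09011·e^(−0.04·11.9)) = 1.0903
sugar = (2.8 − 1.0903)·4.0·21.6

147.7222 g


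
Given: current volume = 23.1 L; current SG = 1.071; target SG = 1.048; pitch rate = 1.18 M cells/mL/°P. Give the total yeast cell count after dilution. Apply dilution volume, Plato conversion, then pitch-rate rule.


V_w = V·((SG_c−1)/(SG_t−1)−1);  °P = 259 − 259/SG_t;  cells = rate·(V+V_w)·°P
V_w = 23.1·((1.071−1)/(1.048−1)−1) = 11.0687
V_final = 23.1 + 11.0687 = 34.1687
°P = 259 − 259/1.048 = 11.8626
cells = 1.18·34.1687·11.8626

478.2895 billion cells


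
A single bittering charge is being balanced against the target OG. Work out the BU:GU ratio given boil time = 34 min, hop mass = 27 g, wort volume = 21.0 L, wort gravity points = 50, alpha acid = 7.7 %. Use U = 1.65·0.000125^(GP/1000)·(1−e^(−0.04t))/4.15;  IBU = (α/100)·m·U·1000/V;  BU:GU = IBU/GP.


U = 1.65·0.000125^(50/1000)·(1−e^(−0.04·34))/4.15 = 0.1886
IBU = (7.7/100)·27·0.1886·1000/21.0 = 18.6682
BU:GU = 18.6682/50

0.3734


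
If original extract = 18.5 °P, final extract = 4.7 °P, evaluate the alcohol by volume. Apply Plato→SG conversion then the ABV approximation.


SG = 259/(259 − P);  ABV = (OG − FG)·131.25
OG = 259/(259 − 18.5) = 1.0769
FG = 259/(259 − 4.7) = 1.0185
ABV = (1.0769 − 1.0185)·131.25

7.6704 % ABV


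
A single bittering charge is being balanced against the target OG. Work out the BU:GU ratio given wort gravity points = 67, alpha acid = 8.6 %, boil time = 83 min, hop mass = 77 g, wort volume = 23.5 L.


U = 1.65·0.000125^(GP/1000)·(1−e^(−0.04t))/4.15;  IBU = (α/100)·m·U·1000/V;  BU:GU = IBU/GP
U = 1.65·0.000125^(67/1000)·(1−e^(−0.04·83))/4.15 = 0.2099
IBU = (8.6/100)·77·0.2099·1000/23.5 = 59.1369
BU:GU = 59.1369/67

0.8826


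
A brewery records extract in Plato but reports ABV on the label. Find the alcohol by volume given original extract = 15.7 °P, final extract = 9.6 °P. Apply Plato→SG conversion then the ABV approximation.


SG = 259/(259 − P);  ABV = (OG − FG)·131.25
OG = 259/(259 − 15.7) = 1.0645
FG = 259/(259 − 9.6) = 1.0385
ABV = (1.0645 − 1.0385)·131.25

3.4174 % ABV


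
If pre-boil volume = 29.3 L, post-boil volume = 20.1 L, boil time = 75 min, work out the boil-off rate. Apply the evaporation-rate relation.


rate = (V_pre − V_post) / (t_min/60)
rate = (29.3 − 20.1) / (75/60)

7.3600 L/hr


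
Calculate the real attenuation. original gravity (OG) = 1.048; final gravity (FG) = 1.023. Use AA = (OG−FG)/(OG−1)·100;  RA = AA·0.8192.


AA = (1.048 − 1.023)/(1.048 − 1)·100 = 52.0833
RA = 52.0833·0.8192

42.6667 %


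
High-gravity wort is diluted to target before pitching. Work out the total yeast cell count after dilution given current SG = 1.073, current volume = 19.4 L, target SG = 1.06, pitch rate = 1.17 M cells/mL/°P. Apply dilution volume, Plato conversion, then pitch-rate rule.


V_w = V·((SG_c−1)/(SG_t−1)−1);  °P = 259 − 259/SG_t;  cells = rate·(V+V_w)·°P
V_w = 19.4·((1.073−1)/(1.06−1)−1) = 4.2033
V_final = 19.4 + 4.2033 = 23.6033
°P = 259 − 259/1.06 = 14.6604
cells = 1.17·23.6033·14.6604

404.8595 billion cells


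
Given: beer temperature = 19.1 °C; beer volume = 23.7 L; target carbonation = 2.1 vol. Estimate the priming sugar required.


residual = 14.695·(0.01821 + 0.09011·e^(−0.04·T));  sugar = (target − residual)·4.0·V
residual = 14.695·(0.01821 + 0.09011·e^(−0.04·19.1)) = 0.8844
sugar = (2.1 − 0.8844)·4.0·23.7

115.2396 g


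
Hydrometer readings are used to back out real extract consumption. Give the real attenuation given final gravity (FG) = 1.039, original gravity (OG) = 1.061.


AA = (OG−FG)/(OG−1)·100;  RA = AA·0.8192
AA = (1.061 − 1.039)/(1.061 − 1)·100 = 36.0656
RA = 36.0656·0.8192

29.5449 %


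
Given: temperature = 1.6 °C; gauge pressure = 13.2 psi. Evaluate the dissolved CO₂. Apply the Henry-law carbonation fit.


vols = (P + 14.695)·(0.01821 + 0.09011·e^(−0.04·T))
vols = (13.2 + 14.695)·(0.01821 + 0.09011·e^(−0.04·1.6))

2.8658 volumes


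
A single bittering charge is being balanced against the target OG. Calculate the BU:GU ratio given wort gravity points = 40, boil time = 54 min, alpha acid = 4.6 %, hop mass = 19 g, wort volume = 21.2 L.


U = 1.65·0.000125^(GP/1000)·(1−e^(−0.04t))/4.15;  IBU = (α/100)·m·U·1000/V;  BU:GU = IBU/GP
U = 1.65·0.000125^(40/1000)·(1−e^(−0.04·54))/4.15 = 0.2455
IBU = (4.6/100)·19·0.2455·1000/21.2 = 10.1221
BU:GU = 10.1221/40

0.2531


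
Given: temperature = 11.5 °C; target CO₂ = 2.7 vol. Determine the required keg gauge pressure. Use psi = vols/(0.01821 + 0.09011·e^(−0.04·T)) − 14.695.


psi = 2.7/(0.01821 + 0.09011·e^(−0.04·11.5)) − 14.695

21.2595 psi


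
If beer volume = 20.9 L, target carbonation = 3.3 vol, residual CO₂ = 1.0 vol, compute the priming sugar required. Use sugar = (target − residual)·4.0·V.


sugar = (3.3 − 1.0)·4.0·20.9

192.2800 g


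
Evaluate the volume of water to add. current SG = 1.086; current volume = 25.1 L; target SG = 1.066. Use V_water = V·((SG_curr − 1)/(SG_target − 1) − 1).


V_water = 25.1·((1.086 − 1)/(1.066 − 1) − 1)

7.6061 L


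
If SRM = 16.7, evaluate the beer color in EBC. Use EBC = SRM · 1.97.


EBC = 16.7 · 1.97

32.8990 EBC


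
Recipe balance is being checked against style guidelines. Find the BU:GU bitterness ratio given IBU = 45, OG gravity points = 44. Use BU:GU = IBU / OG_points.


BU:GU = 45 / 44

1.0227


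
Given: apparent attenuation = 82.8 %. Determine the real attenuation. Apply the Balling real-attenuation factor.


RA = AA · 0.8192
RA = 82.8 · 0.8192

67.8298 %


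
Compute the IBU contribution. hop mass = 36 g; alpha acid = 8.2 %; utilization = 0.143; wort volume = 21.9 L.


IBU = (α/100)·mass·U·1000 / V
IBU = (8.2/100)·36·0.143·1000 / 21.9

19.2756 IBU


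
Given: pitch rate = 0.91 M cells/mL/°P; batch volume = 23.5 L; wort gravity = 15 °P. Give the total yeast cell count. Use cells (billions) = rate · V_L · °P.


cells = 0.91 · 23.5 · 15

320.7750 billion cells


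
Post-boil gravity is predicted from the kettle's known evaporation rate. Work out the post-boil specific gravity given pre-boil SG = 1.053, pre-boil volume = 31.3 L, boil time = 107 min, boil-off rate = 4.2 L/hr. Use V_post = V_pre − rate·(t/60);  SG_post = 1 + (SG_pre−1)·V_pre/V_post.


V_post = 31.3 − 4.2·(107/60) = 23.8100
SG_post = 1 + (1.053 − 1)·31.3/23.8100

1.0697


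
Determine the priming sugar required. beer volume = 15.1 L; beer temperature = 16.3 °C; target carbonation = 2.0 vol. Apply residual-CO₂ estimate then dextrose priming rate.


residual = 14.695·(0.01821 + 0.09011·e^(−0.04·T));  sugar = (target − residual)·4.0·V
residual = 14.695·(0.01821 + 0.09011·e^(−0.04·16.3)) = 0.9575
sugar = (2.0 − 0.9575)·4.0·15.1

62.9676 g


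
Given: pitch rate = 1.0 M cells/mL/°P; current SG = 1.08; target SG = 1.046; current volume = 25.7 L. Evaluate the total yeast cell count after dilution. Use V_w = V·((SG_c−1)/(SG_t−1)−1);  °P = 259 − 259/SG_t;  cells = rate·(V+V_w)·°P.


V_w = 25.7·((1.08−1)/(1.046−1)−1) = 18.9957
V_final = 25.7 + 18.9957 = 44.6957
°P = 259 − 259/1.046 = 11.3901
cells = 1.0·44.6957·11.3901

509.0860 billion cells


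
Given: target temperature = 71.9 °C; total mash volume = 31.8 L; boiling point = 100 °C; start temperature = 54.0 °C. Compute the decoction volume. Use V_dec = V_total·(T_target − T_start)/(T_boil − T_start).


V_dec = 31.8·(71.9 − 54.0)/(100 − 54.0)

12.3743 L


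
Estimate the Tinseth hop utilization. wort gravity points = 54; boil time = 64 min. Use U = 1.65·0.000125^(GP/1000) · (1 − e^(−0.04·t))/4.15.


bigness = 1.65·0.000125^(54/1000) = 1.0156
boil_factor = (1 − e^(−0.04·64))/4.15 = 0.2223
U = 1.0156 · 0.2223

0.2258


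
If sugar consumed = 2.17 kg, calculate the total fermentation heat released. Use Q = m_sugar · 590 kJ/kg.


Q = 2.17 · 590

1280.3000 kJ


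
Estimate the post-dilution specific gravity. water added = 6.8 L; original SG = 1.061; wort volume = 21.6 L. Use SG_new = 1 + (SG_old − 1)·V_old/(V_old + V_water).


pts = (1.061 − 1)·1000·21.6/(21.6 + 6.8) = 46.3944
SG_new = 1 + 46.3944/1000

1.0464


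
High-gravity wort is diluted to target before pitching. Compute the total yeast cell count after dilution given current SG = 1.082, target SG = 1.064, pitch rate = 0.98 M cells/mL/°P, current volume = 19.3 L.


V_w = V·((SG_c−1)/(SG_t−1)−1);  °P = 259 − 259/SG_t;  cells = rate·(V+V_w)·°P
V_w = 19.3·((1.082−1)/(1.064−1)−1) = 5.4281
V_final = 19.3 + 5.4281 = 24.7281
°P = 259 − 259/1.064 = 15.5789
cells = 0.98·24.7281·15.5789

377.5334 billion cells


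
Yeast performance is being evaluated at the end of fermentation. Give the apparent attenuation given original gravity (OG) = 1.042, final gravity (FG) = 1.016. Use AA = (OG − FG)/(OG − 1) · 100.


AA = (1.042 − 1.016)/(1.042 − 1) · 100

61.9048 %


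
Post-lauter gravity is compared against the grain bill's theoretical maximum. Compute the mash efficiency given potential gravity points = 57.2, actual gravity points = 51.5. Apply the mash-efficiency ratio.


efficiency = actual / potential × 100
efficiency = 51.5 / 57.2 × 100

90.0350 %


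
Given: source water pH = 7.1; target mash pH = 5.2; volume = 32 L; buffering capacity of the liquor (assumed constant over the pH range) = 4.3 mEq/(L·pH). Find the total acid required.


acid = buffering capacity · (pH_source − pH_target) · V
acid = 4.3 · (7.1 − 5.2) · 32

261.4400 mEq


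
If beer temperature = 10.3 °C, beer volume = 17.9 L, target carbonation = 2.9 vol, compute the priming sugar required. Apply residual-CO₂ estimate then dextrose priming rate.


residual = 14.695·(0.01821 + 0.09011·e^(−0.04·T));  sugar = (target − residual)·4.0·V
residual = 14.695·(0.01821 + 0.09011·e^(−0.04·10.3)) = 1.1446
sugar = (2.9 − 1.1446)·4.0·17.9

125.6850 g


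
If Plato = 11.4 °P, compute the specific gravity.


SG = 259/(259 − P)
SG = 259/(259 − 11.4)

1.0460


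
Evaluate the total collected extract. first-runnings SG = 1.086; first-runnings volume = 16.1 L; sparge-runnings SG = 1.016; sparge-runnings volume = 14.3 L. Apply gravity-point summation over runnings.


total = Σ (SG_i − 1)·1000·V_i
first = (1.086 − 1)·1000·16.1 = 1384.6000
sparge = (1.016 − 1)·1000·14.3 = 228.8000
total = 1384.6000 + 228.8000

1613.4000 gravity·L


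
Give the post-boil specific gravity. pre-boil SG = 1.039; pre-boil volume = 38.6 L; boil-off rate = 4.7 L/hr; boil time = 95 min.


V_post = V_pre − rate·(t/60);  SG_post = 1 + (SG_pre−1)·V_pre/V_post
V_post = 38.6 − 4.7·(95/60) = 31.1583
SG_post = 1 + (1.039 − 1)·38.6/31.1583

1.0483


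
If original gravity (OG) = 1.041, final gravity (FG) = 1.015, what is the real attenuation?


AA = (OG−FG)/(OG−1)·100;  RA = AA·0.8192
AA = (1.041 − 1.015)/(1.041 − 1)·100 = 63.4146
RA = 63.4146·0.8192

51.9493 %


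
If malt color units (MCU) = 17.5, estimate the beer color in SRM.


SRM = 1.4922 · MCU^0.6859
SRM = 1.4922 · 17.5^0.6859

10.6274 SRM


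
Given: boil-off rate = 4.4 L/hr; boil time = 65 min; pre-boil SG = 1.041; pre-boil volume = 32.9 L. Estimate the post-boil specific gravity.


V_post = V_pre − rate·(t/60);  SG_post = 1 + (SG_pre−1)·V_pre/V_post
V_post = 32.9 − 4.4·(65/60) = 28.1333
SG_post = 1 + (1.041 − 1)·32.9/28.1333

1.0479


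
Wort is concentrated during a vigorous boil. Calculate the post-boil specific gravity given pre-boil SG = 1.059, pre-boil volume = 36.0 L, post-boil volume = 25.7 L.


SG_post = 1 + (SG_pre − 1)·V_pre/V_post
pts_pre = (1.059 − 1)·1000 = 59.0000
pts_post = 59.0000·36.0/25.7 = 82.6459
SG_post = 1 + 82.6459/1000

1.0826


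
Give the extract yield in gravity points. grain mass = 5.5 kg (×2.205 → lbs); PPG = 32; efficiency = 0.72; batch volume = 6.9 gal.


points = lbs × PPG × eff / vol
lbs = 5.5 × 2.205 = 12.1275
points = 12.1275 × 32 × 0.72 / 6.9

40.4953 points


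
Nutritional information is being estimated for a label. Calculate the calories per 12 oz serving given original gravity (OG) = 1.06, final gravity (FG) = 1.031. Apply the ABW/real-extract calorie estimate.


ABW = (OG−FG)·131.25·0.79/FG;  °P = 259 − 259/SG (for OG→OE and FG→AE);  RE = 0.1808·OE + 0.8192·AE;  Cal = (6.9·ABW + 4·(RE−0.1))·FG·3.55
ABW = (1.06 − 1.031)·131.25·0.79/1.031 = 2.9165
OE = 259 − 259/1.06 = 14.6604 °P
AE = 259 − 259/1.031 = 7.7876 °P
RE = 0.1808·14.6604 + 0.8192·7.7876 = 9.0302 °P
Cal = (6.9·2.9165 + 4·(9.0302−0.1))·1.031·3.55

204.3946 kcal


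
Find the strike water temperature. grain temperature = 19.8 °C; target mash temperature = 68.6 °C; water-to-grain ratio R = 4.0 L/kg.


T_strike = (0.41/R)·(T_mash − T_grain) + T_mash
T_strike = (0.41/4.0)·(68.6 − 19.8) + 68.6

73.6020 °C


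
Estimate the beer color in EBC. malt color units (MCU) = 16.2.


SRM = 1.4922·MCU^0.6859;  EBC = SRM·1.97
SRM = 1.4922·16.2^0.6859 = 10.0794
EBC = 10.0794·1.97

19.8564 EBC


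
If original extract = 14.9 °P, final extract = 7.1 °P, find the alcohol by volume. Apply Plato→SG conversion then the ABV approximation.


SG = 259/(259 − P);  ABV = (OG − FG)·131.25
OG = 259/(259 − 14.9) = 1.0610
FG = 259/(259 − 7.1) = 1.0282
ABV = (1.0610 − 1.0282)·131.25

4.3122 % ABV


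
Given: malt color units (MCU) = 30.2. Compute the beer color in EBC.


SRM = 1.4922·MCU^0.6859;  EBC = SRM·1.97
SRM = 1.4922·30.2^0.6859 = 15.4513
EBC = 15.4513·1.97

30.4390 EBC


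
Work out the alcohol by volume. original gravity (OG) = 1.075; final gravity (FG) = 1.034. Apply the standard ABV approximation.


ABV = (OG − FG) · 131.25
ABV = (1.075 − 1.034) · 131.25

5.3812 % ABV


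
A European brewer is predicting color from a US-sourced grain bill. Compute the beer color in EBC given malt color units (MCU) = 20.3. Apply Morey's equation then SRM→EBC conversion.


SRM = 1.4922·MCU^0.6859;  EBC = SRM·1.97
SRM = 1.4922·20.3^0.6859 = 11.7663
EBC = 11.7663·1.97

23.1795 EBC


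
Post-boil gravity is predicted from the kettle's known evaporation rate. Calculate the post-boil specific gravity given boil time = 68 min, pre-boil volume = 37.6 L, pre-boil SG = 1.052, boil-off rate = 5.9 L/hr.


V_post = V_pre − rate·(t/60);  SG_post = 1 + (SG_pre−1)·V_pre/V_post
V_post = 37.6 − 5.9·(68/60) = 30.9133
SG_post = 1 + (1.052 − 1)·37.6/30.9133

1.0632


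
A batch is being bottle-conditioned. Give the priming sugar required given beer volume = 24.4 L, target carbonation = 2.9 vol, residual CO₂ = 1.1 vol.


sugar = (target − residual)·4.0·V
sugar = (2.9 − 1.1)·4.0·24.4

175.6800 g


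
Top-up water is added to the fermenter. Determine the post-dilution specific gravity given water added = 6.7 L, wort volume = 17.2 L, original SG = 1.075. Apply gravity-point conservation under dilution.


SG_new = 1 + (SG_old − 1)·V_old/(V_old + V_water)
pts = (1.075 − 1)·1000·17.2/(17.2 + 6.7) = 53.9749
SG_new = 1 + 53.9749/1000

1.0540


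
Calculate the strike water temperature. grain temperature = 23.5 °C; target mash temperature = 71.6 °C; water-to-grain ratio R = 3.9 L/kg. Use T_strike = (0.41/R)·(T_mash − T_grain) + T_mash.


T_strike = (0.41/3.9)·(71.6 − 23.5) + 71.6

76.6567 °C


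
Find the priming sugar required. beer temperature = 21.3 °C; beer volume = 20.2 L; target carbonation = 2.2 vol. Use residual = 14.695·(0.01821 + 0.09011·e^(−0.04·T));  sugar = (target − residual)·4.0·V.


residual = 14.695·(0.01821 + 0.09011·e^(−0.04·21.3)) = 0.8324
sugar = (2.2 − 0.8324)·4.0·20.2

110.4994 g


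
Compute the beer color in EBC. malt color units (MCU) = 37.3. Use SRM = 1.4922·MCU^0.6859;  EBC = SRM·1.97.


SRM = 1.4922·37.3^0.6859 = 17.8592
EBC = 17.8592·1.97

35.1826 EBC


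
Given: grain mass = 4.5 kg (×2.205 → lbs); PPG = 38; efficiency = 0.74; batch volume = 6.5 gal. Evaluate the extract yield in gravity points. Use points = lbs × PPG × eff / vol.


lbs = 4.5 × 2.205 = 9.9225
points = 9.9225 × 38 × 0.74 / 6.5

42.9263 points


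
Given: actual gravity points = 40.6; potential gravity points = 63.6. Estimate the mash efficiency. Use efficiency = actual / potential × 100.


efficiency = 40.6 / 63.6 × 100

63.8365 %


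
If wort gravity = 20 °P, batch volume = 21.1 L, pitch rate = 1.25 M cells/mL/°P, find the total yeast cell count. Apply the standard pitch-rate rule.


cells (billions) = rate · V_L · °P
cells = 1.25 · 21.1 · 20

527.5000 billion cells


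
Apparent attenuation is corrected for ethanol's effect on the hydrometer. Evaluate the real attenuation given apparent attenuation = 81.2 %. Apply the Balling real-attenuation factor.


RA = AA · 0.8192
RA = 81.2 · 0.8192

66.5190 %


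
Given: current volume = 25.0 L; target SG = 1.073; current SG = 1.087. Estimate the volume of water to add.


V_water = V·((SG_curr − 1)/(SG_target − 1) − 1)
V_water = 25.0·((1.087 − 1)/(1.073 − 1) − 1)

4.7945 L


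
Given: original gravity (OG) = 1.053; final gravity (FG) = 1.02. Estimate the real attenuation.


AA = (OG−FG)/(OG−1)·100;  RA = AA·0.8192
AA = (1.053 − 1.02)/(1.053 − 1)·100 = 62.2642
RA = 62.2642·0.8192

51.0068 %


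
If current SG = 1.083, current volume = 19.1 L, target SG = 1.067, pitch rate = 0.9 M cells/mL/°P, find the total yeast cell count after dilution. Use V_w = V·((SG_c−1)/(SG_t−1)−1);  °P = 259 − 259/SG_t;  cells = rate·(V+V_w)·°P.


V_w = 19.1·((1.083−1)/(1.067−1)−1) = 4.5612
V_final = 19.1 + 4.5612 = 23.6612
°P = 259 − 259/1.067 = 16.2634
cells = 0.9·23.6612·16.2634

346.3294 billion cells


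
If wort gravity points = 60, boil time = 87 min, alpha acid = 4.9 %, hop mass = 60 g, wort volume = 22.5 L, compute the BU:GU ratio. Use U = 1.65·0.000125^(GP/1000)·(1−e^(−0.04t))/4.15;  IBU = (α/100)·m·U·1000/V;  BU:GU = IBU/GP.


U = 1.65·0.000125^(60/1000)·(1−e^(−0.04·87))/4.15 = 0.2247
IBU = (4.9/100)·60·0.2247·1000/22.5 = 29.3647
BU:GU = 29.3647/60

0.4894


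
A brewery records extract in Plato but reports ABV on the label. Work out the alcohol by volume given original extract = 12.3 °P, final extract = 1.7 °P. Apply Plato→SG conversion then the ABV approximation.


SG = 259/(259 − P);  ABV = (OG − FG)·131.25
OG = 259/(259 − 12.3) = 1.0499
FG = 259/(259 − 1.7) = 1.0066
ABV = (1.0499 − 1.0066)·131.25

5.6767 % ABV


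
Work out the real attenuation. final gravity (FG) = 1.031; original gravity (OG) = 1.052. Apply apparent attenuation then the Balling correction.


AA = (OG−FG)/(OG−1)·100;  RA = AA·0.8192
AA = (1.052 − 1.031)/(1.052 − 1)·100 = 40.3846
RA = 40.3846·0.8192

33.0831 %


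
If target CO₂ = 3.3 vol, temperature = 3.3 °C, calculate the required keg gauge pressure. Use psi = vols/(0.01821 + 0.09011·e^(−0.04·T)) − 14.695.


psi = 3.3/(0.01821 + 0.09011·e^(−0.04·3.3)) − 14.695

19.2636 psi


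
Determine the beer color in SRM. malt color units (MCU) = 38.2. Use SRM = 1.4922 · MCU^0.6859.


SRM = 1.4922 · 38.2^0.6859

18.1537 SRM


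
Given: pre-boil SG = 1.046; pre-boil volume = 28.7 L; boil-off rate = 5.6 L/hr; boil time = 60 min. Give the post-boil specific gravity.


V_post = V_pre − rate·(t/60);  SG_post = 1 + (SG_pre−1)·V_pre/V_post
V_post = 28.7 − 5.6·(60/60) = 23.1000
SG_post = 1 + (1.046 − 1)·28.7/23.1000

1.0572


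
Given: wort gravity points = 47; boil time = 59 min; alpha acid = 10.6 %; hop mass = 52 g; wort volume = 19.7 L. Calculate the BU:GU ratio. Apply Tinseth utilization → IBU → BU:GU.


U = 1.65·0.000125^(GP/1000)·(1−e^(−0.04t))/4.15;  IBU = (α/100)·m·U·1000/V;  BU:GU = IBU/GP
U = 1.65·0.000125^(47/1000)·(1−e^(−0.04·59))/4.15 = 0.2360
IBU = (10.6/100)·52·0.2360·1000/19.7 = 66.0329
BU:GU = 66.0329/47

1.4050


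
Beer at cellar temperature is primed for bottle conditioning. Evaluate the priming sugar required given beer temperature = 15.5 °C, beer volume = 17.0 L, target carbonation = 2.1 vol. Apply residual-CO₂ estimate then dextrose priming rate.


residual = 14.695·(0.01821 + 0.09011·e^(−0.04·T));  sugar = (target − residual)·4.0·V
residual = 14.695·(0.01821 + 0.09011·e^(−0.04·15.5)) = 0.9799
sugar = (2.1 − 0.9799)·4.0·17.0

76.1652 g


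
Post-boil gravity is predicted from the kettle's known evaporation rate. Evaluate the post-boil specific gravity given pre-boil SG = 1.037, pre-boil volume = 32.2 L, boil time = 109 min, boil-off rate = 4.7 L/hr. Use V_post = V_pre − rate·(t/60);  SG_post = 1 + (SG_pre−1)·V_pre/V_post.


V_post = 32.2 − 4.7·(109/60) = 23.6617
SG_post = 1 + (1.037 − 1)·32.2/23.6617

1.0504


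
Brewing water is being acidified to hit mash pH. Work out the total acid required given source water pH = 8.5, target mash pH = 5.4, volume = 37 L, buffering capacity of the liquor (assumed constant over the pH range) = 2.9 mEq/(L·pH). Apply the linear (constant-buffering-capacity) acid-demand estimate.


acid = buffering capacity · (pH_source − pH_target) · V
acid = 2.9 · (8.5 − 5.4) · 37

332.6300 mEq


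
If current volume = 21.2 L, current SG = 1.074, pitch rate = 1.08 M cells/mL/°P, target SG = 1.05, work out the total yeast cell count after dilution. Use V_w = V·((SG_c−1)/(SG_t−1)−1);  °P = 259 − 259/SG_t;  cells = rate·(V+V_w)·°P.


V_w = 21.2·((1.074−1)/(1.05−1)−1) = 10.1760
V_final = 21.2 + 10.1760 = 31.3760
°P = 259 − 259/1.05 = 12.3333
cells = 1.08·31.3760·12.3333

417.9283 billion cells


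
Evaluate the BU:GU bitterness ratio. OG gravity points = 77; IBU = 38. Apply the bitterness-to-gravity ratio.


BU:GU = IBU / OG_points
BU:GU = 38 / 77

0.4935


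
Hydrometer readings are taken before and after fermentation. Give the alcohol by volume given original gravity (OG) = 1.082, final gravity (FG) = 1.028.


ABV = (OG − FG) · 131.25
ABV = (1.082 − 1.028) · 131.25

7.0875 % ABV


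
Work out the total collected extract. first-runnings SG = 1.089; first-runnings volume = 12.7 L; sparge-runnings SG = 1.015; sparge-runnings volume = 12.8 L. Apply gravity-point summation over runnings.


total = Σ (SG_i − 1)·1000·V_i
first = (1.089 − 1)·1000·12.7 = 1130.3000
sparge = (1.015 − 1)·1000·12.8 = 192.0000
total = 1130.3000 + 192.0000

1322.3000 gravity·L


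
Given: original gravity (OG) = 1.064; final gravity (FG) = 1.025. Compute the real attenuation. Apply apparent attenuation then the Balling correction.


AA = (OG−FG)/(OG−1)·100;  RA = AA·0.8192
AA = (1.064 − 1.025)/(1.064 − 1)·100 = 60.9375
RA = 60.9375·0.8192

49.9200 %


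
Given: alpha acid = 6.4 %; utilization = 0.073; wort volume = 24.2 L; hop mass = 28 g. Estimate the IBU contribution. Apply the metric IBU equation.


IBU = (α/100)·mass·U·1000 / V
IBU = (6.4/100)·28·0.073·1000 / 24.2

5.4056 IBU


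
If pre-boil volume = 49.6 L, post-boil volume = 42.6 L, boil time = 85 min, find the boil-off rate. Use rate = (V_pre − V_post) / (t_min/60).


rate = (49.6 − 42.6) / (85/60)

4.9412 L/hr


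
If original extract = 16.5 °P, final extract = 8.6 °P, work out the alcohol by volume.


SG = 259/(259 − P);  ABV = (OG − FG)·131.25
OG = 259/(259 − 16.5) = 1.0680
FG = 259/(259 − 8.6) = 1.0343
ABV = (1.0680 − 1.0343)·131.25

4.4226 % ABV


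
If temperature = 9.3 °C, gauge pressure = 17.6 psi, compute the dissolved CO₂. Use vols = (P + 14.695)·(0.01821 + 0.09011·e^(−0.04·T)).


vols = (17.6 + 14.695)·(0.01821 + 0.09011·e^(−0.04·9.3))

2.5942 volumes


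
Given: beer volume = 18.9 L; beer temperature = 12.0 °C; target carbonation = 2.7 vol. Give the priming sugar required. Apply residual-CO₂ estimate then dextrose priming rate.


residual = 14.695·(0.01821 + 0.09011·e^(−0.04·T));  sugar = (target − residual)·4.0·V
residual = 14.695·(0.01821 + 0.09011·e^(−0.04·12.0)) = 1.0870
sugar = (2.7 − 1.0870)·4.0·18.9

121.9452 g


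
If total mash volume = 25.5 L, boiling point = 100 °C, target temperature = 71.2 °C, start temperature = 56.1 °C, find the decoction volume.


V_dec = V_total·(T_target − T_start)/(T_boil − T_start)
V_dec = 25.5·(71.2 − 56.1)/(100 − 56.1)

8.7711 L


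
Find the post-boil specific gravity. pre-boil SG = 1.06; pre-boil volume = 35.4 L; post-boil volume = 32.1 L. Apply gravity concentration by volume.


SG_post = 1 + (SG_pre − 1)·V_pre/V_post
pts_pre = (1.06 − 1)·1000 = 60.0000
pts_post = 60.0000·35.4/32.1 = 66.1682
SG_post = 1 + 66.1682/1000

1.0662


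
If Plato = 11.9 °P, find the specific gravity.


SG = 259/(259 − P)
SG = 259/(259 − 11.9)

1.0482


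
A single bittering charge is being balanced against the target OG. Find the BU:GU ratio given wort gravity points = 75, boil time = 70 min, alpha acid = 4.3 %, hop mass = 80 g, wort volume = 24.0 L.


U = 1.65·0.000125^(GP/1000)·(1−e^(−0.04t))/4.15;  IBU = (α/100)·m·U·1000/V;  BU:GU = IBU/GP
U = 1.65·0.000125^(75/1000)·(1−e^(−0.04·70))/4.15 = 0.1903
IBU = (4.3/100)·80·0.1903·1000/24.0 = 27.2775
BU:GU = 27.2775/75

0.3637


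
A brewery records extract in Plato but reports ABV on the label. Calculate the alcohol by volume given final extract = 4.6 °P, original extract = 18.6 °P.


SG = 259/(259 − P);  ABV = (OG − FG)·131.25
OG = 259/(259 − 18.6) = 1.0774
FG = 259/(259 − 4.6) = 1.0181
ABV = (1.0774 − 1.0181)·131.25

7.7817 % ABV


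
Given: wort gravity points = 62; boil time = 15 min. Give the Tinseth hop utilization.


U = 1.65·0.000125^(GP/1000) · (1 − e^(−0.04·t))/4.15
bigness = 1.65·0.000125^(62/1000) = 0.9451
boil_factor = (1 − e^(−0.04·15))/4.15 = 0.1087
U = 0.9451 · 0.1087

0.1028


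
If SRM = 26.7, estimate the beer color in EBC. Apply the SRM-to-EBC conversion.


EBC = SRM · 1.97
EBC = 26.7 · 1.97

52.5990 EBC


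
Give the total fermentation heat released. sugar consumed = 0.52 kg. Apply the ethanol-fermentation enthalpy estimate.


Q = m_sugar · 590 kJ/kg
Q = 0.52 · 590

306.8000 kJ


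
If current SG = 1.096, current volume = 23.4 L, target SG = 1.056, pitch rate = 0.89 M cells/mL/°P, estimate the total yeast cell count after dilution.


V_w = V·((SG_c−1)/(SG_t−1)−1);  °P = 259 − 259/SG_t;  cells = rate·(V+V_w)·°P
V_w = 23.4·((1.096−1)/(1.056−1)−1) = 16.7143
V_final = 23.4 + 16.7143 = 40.1143
°P = 259 − 259/1.056 = 13.7348
cells = 0.89·40.1143·13.7348

490.3576 billion cells
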